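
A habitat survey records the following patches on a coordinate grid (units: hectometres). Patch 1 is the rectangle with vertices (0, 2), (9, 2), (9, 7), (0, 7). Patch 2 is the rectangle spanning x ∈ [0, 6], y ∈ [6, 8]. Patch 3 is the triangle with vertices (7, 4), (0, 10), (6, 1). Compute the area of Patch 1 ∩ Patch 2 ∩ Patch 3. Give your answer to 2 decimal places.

The intersection is the polygon with vertices (2.667,6), (2,7), (3.5,7), (4.667,6).
By the shoelace formula its area is 1.75.

1.75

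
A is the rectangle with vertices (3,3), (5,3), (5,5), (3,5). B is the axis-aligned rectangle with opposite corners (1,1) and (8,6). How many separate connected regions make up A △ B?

A △ B is a single connected region.

1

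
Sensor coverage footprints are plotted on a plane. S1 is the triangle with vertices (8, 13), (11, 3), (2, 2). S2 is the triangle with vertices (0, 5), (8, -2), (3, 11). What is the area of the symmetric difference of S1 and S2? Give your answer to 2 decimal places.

62.73

|S1| = 46.5, |S2| = 34.5, |S1∩S2| = 9.1367.
|S1 △ S2| = |S1| + |S2| − 2·|S1∩S2| = 46.5 + 34.5 − 18.2733 = 62.73.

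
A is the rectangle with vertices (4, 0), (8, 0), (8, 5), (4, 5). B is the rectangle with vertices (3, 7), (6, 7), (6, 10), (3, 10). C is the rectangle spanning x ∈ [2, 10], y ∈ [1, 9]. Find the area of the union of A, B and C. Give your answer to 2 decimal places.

71.00

By inclusion–exclusion:
Individual areas: |A| = 20, |B| = 9, |C| = 64.
|A∩B| = 0 (no overlap).
|A∩C|: x∈[4,8], y∈[1,5] → 4·4 = 16.
|B∩C|: x∈[3,6], y∈[7,9] → 3·2 = 6.
|A∩B∩C| = 0.
|A ∪ B ∪ C| = 93 − 22 + 0 = 71.00.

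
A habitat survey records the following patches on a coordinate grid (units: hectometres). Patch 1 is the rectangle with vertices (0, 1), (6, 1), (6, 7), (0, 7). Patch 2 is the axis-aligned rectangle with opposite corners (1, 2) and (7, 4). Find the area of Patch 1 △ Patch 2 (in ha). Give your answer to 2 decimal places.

28.00

|Patch 1∩Patch 2|: x∈[1,6], y∈[2,4] → 5·2 = 10.
|Patch 1 △ Patch 2| = |Patch 1| + |Patch 2| − 2·|Patch 1∩Patch 2| = 36 + 12 − 20 = 28.00.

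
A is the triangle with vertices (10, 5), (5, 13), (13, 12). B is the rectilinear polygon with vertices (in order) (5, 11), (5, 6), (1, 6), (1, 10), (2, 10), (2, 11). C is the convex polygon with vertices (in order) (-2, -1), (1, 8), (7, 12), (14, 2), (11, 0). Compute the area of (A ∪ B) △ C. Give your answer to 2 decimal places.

|A ∪ B| = 48.5.
|(A ∪ B) ∩ C| = 22.7516.
|(A ∪ B) △ C| = 48.5 + 123 − 45.5032 = 126.00.

126.00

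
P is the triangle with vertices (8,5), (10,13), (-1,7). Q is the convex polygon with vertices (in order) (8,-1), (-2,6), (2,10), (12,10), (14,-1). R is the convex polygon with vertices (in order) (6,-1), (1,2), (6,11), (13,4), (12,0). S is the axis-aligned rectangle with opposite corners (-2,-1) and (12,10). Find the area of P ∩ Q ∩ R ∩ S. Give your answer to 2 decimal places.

The intersection is the polygon with vertices (5.444,10), (7,10), (8.8,8.2), (8,5), (3.253,6.055).
By the shoelace formula its area is 18.01.

18.01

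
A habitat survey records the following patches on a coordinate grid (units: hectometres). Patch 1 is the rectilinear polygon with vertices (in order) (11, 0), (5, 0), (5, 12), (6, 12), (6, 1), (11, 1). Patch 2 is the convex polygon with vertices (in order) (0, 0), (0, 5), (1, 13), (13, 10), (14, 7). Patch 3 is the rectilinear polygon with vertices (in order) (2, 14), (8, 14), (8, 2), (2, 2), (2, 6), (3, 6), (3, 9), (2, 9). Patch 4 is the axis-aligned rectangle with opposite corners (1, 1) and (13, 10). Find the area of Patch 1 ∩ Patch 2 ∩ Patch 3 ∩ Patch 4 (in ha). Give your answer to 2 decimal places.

The intersection is the polygon with vertices (6,3), (5,2.5), (5,10), (6,10).
By the shoelace formula its area is 7.25.

7.25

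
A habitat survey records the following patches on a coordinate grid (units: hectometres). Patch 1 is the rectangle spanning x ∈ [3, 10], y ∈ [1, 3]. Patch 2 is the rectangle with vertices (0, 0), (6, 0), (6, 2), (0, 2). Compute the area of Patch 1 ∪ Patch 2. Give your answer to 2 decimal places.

23.00

By inclusion–exclusion:
Individual areas: |Patch 1| = 14, |Patch 2| = 12.
|Patch 1∩Patch 2|: x∈[3,6], y∈[1,2] → 3·1 = 3.
|Patch 1 ∪ Patch 2| = 26 − 3 = 23.00.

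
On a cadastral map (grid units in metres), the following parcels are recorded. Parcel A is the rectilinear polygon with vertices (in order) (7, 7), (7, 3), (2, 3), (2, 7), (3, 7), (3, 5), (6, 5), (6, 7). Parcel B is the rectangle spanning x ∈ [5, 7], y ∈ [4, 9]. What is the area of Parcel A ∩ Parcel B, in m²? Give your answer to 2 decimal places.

The intersection is the polygon with vertices (7,4), (5,4), (5,5), (6,5), (6,7), (7,7).
By the shoelace formula its area is 4.00.

4.00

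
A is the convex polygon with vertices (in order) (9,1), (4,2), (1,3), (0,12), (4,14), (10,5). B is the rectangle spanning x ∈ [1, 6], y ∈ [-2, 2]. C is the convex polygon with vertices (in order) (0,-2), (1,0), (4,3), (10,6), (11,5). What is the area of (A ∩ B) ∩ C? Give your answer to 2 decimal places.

The region (A ∩ B) ∩ C is the polygon with vertices (6,2), (6,1.818), (5.739,1.652), (4,2).
By the shoelace formula its area is 0.37.

0.37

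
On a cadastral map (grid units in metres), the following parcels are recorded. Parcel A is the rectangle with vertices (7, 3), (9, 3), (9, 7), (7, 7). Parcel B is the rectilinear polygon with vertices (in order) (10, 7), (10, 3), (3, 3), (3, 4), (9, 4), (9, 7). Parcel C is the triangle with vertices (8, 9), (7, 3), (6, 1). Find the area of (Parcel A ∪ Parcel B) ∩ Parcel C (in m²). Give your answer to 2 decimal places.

1.21

The region (Parcel A ∪ Parcel B) ∩ Parcel C is the polygon with vertices (7.667,7), (7,3), (6.5,3), (6.75,4), (7,4), (7,5), (7.5,7).
By the shoelace formula its area is 1.21.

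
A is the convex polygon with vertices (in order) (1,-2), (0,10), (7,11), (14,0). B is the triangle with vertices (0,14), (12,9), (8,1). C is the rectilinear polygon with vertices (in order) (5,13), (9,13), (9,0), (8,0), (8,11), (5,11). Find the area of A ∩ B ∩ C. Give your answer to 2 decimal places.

6.64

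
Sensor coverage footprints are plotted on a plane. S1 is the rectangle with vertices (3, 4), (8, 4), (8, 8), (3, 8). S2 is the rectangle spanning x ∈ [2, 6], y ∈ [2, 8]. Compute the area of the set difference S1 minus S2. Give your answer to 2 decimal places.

8.00

|S1∩S2|: x∈[3,6], y∈[4,8] → 3·4 = 12.
|S1| = 20.
|S1 ∖ S2| = |S1| − |S1∩S2| = 20 − 12 = 8.00.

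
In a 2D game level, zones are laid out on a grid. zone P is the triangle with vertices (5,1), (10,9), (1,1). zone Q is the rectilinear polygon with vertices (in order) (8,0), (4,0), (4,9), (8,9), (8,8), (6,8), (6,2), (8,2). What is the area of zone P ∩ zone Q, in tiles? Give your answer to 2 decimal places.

The intersection is the polygon with vertices (5,1), (4,1), (4,3.667), (6,5.444), (6,2.6).
By the shoelace formula its area is 6.31.

6.31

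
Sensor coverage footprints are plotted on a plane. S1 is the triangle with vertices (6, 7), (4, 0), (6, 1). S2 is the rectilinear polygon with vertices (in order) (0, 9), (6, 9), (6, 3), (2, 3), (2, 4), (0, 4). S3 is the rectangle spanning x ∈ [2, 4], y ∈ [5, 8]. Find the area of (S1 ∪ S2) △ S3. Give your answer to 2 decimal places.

31.71

|S1 ∪ S2| = 37.7143.
|(S1 ∪ S2) ∩ S3| = 6.
|(S1 ∪ S2) △ S3| = 37.7143 + 6 − 12 = 31.71.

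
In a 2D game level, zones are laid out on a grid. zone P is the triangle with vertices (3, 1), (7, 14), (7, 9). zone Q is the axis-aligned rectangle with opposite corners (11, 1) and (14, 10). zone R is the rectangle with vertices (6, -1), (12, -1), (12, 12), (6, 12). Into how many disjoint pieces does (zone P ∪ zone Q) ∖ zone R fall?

3

(zone P ∪ zone Q) ∖ zone R splits into 3 disjoint pieces (area 5.625, area 0.6154, area 18).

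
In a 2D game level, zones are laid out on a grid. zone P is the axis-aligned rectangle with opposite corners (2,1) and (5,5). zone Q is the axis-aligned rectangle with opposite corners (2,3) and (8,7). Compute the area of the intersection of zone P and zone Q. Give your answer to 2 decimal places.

|zone P∩zone Q|: x∈[2,5], y∈[3,5] → 3·2 = 6.

6.00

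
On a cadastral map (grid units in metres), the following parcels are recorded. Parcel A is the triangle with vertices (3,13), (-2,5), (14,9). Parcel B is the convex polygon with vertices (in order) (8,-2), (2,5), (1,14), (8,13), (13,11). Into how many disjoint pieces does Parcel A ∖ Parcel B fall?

2

Parcel A ∖ Parcel B splits into 2 disjoint pieces (area 8.922, area 0.9322).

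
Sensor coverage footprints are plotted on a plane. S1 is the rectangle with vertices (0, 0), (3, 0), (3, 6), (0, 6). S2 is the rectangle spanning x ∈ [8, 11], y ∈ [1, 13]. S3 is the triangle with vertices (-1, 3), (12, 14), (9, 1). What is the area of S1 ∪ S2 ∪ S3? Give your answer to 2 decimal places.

By inclusion–exclusion:
Individual areas: |S1| = 18, |S2| = 36, |S3| = 68.
|S1∩S2| = 0 (no overlap).
|S1∩S3| = 7.7587.
|S2∩S3| = 23.8732.
|S1∩S2∩S3| = 0.
|S1 ∪ S2 ∪ S3| = 122 − 31.6319 + 0 = 90.37.

90.37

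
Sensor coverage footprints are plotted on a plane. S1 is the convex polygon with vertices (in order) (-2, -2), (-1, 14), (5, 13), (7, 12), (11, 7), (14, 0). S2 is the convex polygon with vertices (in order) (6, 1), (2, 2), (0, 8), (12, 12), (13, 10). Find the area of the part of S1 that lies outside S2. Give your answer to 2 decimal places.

|S1| = 176.5, |S1∩S2| = 64.2543.
|S1 ∖ S2| = |S1| − |S1∩S2| = 176.5 − 64.2543 = 112.25.

112.25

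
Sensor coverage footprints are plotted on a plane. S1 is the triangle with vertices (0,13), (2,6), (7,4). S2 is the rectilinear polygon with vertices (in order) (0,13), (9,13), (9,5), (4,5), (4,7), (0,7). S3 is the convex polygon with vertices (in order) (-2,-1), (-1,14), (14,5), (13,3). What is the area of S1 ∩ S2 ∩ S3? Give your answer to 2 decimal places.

The intersection is the polygon with vertices (6.222,5), (4.5,5), (4,5.2), (4,7), (1.714,7), (0,13).
By the shoelace formula its area is 11.70.

11.70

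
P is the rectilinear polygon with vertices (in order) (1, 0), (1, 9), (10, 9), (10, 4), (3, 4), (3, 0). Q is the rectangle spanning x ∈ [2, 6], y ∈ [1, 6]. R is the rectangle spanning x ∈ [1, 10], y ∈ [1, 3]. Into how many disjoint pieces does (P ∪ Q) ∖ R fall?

2

(P ∪ Q) ∖ R splits into 2 disjoint pieces (area 50, area 2).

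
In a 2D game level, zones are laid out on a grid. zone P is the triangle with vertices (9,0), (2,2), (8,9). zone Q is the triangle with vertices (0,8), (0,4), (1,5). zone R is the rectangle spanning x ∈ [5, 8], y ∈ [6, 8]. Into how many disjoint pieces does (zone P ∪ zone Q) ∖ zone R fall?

2

(zone P ∪ zone Q) ∖ zone R splits into 2 disjoint pieces (area 27.0714, area 2).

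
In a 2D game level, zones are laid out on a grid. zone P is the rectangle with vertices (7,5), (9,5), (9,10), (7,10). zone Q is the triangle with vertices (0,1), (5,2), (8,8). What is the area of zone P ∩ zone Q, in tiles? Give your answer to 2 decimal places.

0.56

The intersection is the polygon with vertices (7,7.125), (8,8), (7,6).
By the shoelace formula its area is 0.56.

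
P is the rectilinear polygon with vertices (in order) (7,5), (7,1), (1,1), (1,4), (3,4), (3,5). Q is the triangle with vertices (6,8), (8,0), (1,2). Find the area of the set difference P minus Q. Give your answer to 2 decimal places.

|P| = 22, |P∩Q| = 18.3083.
|P ∖ Q| = |P| − |P∩Q| = 22 − 18.3083 = 3.69.

3.69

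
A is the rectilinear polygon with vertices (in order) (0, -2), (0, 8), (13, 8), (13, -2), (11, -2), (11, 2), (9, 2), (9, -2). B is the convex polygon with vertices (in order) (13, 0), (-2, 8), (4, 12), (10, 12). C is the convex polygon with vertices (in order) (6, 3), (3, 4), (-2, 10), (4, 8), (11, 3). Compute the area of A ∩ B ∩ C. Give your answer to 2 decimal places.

22.66

The intersection is the polygon with vertices (4,8), (11,3), (7.375,3), (1,6.4), (0,7.6), (0,8).
By the shoelace formula its area is 22.66.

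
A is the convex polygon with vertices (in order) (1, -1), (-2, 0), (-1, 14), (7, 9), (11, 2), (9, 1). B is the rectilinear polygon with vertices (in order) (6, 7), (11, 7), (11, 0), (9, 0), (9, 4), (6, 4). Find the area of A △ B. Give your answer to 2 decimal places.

|A| = 119.5, |B| = 23, |A∩B| = 12.8571.
|A △ B| = |A| + |B| − 2·|A∩B| = 119.5 + 23 − 25.7143 = 116.79.

116.79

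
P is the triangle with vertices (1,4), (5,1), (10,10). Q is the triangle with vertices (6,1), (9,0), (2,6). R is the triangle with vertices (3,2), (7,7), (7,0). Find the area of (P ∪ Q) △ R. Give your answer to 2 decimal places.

20.91

|P ∪ Q| = 28.498.
|(P ∪ Q) ∩ R| = 10.7933.
|(P ∪ Q) △ R| = 28.498 + 14 − 21.5867 = 20.91.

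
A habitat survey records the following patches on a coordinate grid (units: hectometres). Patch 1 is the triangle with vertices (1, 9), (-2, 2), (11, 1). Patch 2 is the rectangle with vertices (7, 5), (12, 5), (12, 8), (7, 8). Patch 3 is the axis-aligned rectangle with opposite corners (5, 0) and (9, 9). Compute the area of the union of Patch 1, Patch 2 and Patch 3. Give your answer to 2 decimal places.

By inclusion–exclusion:
Individual areas: |Patch 1| = 47, |Patch 2| = 15, |Patch 3| = 36.
|Patch 1∩Patch 2| = 0.
|Patch 1∩Patch 3| = 11.5692.
|Patch 2∩Patch 3|: x∈[7,9], y∈[5,8] → 2·3 = 6.
|Patch 1∩Patch 2∩Patch 3| = 0.
|Patch 1 ∪ Patch 2 ∪ Patch 3| = 98 − 17.5692 + 0 = 80.43.

80.43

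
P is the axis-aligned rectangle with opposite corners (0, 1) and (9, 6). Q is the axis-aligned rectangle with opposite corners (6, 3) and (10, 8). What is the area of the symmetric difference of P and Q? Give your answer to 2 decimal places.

47.00

|P∩Q|: x∈[6,9], y∈[3,6] → 3·3 = 9.
|P △ Q| = |P| + |Q| − 2·|P∩Q| = 45 + 20 − 18 = 47.00.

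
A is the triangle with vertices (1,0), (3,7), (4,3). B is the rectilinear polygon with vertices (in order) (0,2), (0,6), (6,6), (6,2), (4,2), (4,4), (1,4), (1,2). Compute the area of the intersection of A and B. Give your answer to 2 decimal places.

2.14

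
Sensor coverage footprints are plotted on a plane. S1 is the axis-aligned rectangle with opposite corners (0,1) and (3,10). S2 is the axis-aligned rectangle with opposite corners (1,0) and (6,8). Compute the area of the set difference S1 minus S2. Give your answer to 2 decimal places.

13.00

|S1∩S2|: x∈[1,3], y∈[1,8] → 2·7 = 14.
|S1| = 27.
|S1 ∖ S2| = |S1| − |S1∩S2| = 27 − 14 = 13.00.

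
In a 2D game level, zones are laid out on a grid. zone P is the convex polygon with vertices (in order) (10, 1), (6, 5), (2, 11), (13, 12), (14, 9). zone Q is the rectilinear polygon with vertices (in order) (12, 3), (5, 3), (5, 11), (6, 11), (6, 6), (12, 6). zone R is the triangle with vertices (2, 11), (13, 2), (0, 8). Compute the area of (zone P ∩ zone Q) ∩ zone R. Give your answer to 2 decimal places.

|zone P ∩ zone Q| = 20.25.
|(zone P ∩ zone Q) ∩ zone R| = 8.63.

8.63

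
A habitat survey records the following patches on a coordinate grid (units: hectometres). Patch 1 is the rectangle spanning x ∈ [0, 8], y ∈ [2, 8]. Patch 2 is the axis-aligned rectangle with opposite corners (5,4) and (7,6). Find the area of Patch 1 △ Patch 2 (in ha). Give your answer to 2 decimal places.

44.00

|Patch 1∩Patch 2|: x∈[5,7], y∈[4,6] → 2·2 = 4.
|Patch 1 △ Patch 2| = |Patch 1| + |Patch 2| − 2·|Patch 1∩Patch 2| = 48 + 4 − 8 = 44.00.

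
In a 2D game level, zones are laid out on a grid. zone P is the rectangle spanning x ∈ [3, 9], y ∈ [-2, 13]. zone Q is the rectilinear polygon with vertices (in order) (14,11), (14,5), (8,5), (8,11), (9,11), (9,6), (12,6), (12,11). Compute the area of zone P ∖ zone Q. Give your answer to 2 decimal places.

|zone P| = 90, |zone P∩zone Q| = 6.
|zone P ∖ zone Q| = |zone P| − |zone P∩zone Q| = 90 − 6 = 84.00.

84.00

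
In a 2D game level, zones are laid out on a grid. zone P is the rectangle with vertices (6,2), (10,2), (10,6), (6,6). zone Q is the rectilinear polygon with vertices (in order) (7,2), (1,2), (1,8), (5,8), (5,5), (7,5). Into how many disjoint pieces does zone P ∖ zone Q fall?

zone P ∖ zone Q is a single connected region.

1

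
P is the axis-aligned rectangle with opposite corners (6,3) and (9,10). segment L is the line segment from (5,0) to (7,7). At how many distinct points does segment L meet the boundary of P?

1

The segment meets the boundary at (6,3.5).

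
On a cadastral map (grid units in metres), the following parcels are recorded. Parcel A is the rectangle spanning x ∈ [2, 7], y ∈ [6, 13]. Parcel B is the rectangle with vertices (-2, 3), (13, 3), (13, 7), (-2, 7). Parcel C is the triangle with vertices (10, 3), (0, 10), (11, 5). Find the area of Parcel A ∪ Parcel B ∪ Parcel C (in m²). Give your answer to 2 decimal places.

90.49

By inclusion–exclusion:
Individual areas: |Parcel A| = 35, |Parcel B| = 60, |Parcel C| = 13.5.
|Parcel A∩Parcel B|: x∈[2,7], y∈[6,7] → 5·1 = 5.
|Parcel A∩Parcel C| = 4.9442.
|Parcel B∩Parcel C| = 10.0286.
|Parcel A∩Parcel B∩Parcel C| = 1.9636.
|Parcel A ∪ Parcel B ∪ Parcel C| = 108.5 − 19.9727 + 1.9636 = 90.49.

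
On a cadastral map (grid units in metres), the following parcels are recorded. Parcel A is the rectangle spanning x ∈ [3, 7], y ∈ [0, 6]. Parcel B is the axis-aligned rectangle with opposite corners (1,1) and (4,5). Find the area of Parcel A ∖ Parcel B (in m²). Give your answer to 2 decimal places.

|Parcel A∩Parcel B|: x∈[3,4], y∈[1,5] → 1·4 = 4.
|Parcel A| = 24.
|Parcel A ∖ Parcel B| = |Parcel A| − |Parcel A∩Parcel B| = 24 − 4 = 20.00.

20.00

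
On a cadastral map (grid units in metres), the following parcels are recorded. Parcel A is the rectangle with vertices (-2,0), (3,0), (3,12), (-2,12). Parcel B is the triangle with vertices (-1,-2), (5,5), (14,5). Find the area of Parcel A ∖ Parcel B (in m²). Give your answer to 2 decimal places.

|Parcel A| = 60, |Parcel A∩Parcel B| = 3.0476.
|Parcel A ∖ Parcel B| = |Parcel A| − |Parcel A∩Parcel B| = 60 − 3.0476 = 56.95.

56.95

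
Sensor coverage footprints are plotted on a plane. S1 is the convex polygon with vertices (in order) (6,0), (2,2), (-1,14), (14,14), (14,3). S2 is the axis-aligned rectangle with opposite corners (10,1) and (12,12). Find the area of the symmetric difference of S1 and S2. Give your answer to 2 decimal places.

|S1| = 170, |S2| = 22, |S1∩S2| = 20.25.
|S1 △ S2| = |S1| + |S2| − 2·|S1∩S2| = 170 + 22 − 40.5 = 151.50.

151.50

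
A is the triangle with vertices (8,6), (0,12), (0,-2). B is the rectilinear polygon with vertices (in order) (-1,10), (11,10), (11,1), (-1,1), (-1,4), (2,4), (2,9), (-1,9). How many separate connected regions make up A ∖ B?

A ∖ B splits into 3 disjoint pieces (area 2.6667, area 10, area 4.5).

3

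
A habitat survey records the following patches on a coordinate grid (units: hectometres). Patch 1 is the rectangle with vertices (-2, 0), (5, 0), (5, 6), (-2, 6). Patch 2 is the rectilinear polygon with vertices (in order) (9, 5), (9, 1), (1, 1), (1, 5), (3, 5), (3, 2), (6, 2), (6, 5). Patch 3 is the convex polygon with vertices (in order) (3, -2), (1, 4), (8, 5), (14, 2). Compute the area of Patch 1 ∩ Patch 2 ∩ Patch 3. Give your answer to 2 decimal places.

6.79

The intersection is the polygon with vertices (2,1), (1,4), (3,4.286), (3,2), (5,2), (5,1).
By the shoelace formula its area is 6.79.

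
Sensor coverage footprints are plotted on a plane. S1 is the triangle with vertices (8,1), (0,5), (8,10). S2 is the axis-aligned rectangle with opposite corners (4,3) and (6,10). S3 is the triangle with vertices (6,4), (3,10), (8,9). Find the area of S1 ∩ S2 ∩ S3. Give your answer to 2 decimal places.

4.30

The intersection is the polygon with vertices (6,4), (4.191,7.619), (6,8.75).
By the shoelace formula its area is 4.30.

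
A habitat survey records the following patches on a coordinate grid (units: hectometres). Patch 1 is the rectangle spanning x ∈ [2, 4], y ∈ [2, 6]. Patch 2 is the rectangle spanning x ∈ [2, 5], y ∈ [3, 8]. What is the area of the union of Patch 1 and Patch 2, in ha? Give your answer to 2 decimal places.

By inclusion–exclusion:
Individual areas: |Patch 1| = 8, |Patch 2| = 15.
|Patch 1∩Patch 2|: x∈[2,4], y∈[3,6] → 2·3 = 6.
|Patch 1 ∪ Patch 2| = 23 − 6 = 17.00.

17.00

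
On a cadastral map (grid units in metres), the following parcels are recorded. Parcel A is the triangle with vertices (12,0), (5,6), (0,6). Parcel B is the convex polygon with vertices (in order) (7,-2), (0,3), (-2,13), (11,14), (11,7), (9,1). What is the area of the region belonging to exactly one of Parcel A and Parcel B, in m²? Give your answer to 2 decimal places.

136.65

|Parcel A| = 15, |Parcel B| = 149, |Parcel A∩Parcel B| = 13.6772.
|Parcel A △ Parcel B| = |Parcel A| + |Parcel B| − 2·|Parcel A∩Parcel B| = 15 + 149 − 27.3545 = 136.65.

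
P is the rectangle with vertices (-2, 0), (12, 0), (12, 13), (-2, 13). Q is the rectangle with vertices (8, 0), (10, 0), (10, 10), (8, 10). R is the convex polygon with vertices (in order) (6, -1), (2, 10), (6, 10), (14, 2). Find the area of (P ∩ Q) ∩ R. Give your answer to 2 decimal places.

13.67

The region (P ∩ Q) ∩ R is the polygon with vertices (8,8), (10,6), (10,0.5), (8.667,0), (8,0).
By the shoelace formula its area is 13.67.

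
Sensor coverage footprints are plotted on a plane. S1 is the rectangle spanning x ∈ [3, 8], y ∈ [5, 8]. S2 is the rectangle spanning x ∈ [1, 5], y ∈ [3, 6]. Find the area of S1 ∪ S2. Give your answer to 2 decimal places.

By inclusion–exclusion:
Individual areas: |S1| = 15, |S2| = 12.
|S1∩S2|: x∈[3,5], y∈[5,6] → 2·1 = 2.
|S1 ∪ S2| = 27 − 2 = 25.00.

25.00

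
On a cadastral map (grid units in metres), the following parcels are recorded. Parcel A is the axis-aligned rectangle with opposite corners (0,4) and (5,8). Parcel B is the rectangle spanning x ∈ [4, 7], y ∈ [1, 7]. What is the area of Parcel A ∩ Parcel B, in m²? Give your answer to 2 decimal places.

3.00

|Parcel A∩Parcel B|: x∈[4,5], y∈[4,7] → 1·3 = 3.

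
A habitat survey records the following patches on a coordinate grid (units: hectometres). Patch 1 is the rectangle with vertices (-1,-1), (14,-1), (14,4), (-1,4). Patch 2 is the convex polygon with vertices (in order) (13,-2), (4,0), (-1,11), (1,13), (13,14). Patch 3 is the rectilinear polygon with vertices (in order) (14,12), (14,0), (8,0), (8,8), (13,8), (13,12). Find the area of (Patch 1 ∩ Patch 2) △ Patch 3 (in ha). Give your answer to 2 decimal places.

58.39

|Patch 1 ∩ Patch 2| = 46.3864.
|(Patch 1 ∩ Patch 2) ∩ Patch 3| = 20.
|(Patch 1 ∩ Patch 2) △ Patch 3| = 46.3864 + 52 − 40 = 58.39.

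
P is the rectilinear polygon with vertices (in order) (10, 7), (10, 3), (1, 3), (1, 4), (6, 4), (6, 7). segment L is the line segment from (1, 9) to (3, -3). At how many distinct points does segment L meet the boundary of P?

2

The segment meets the boundary at (2,3), (1.833,4).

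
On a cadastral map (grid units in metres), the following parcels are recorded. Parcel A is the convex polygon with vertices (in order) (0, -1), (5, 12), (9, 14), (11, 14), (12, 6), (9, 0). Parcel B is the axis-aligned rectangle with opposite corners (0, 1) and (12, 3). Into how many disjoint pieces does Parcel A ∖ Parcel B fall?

Parcel A ∖ Parcel B splits into 2 disjoint pieces (area 12.9808, area 82.3269).

2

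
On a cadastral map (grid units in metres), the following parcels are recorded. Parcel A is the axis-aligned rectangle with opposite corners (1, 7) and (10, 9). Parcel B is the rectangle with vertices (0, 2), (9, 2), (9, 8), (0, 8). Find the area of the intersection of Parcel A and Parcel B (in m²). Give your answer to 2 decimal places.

|Parcel A∩Parcel B|: x∈[1,9], y∈[7,8] → 8·1 = 8.

8.00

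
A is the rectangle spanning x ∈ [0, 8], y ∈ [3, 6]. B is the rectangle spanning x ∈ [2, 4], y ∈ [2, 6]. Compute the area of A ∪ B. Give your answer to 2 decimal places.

26.00

By inclusion–exclusion:
Individual areas: |A| = 24, |B| = 8.
|A∩B|: x∈[2,4], y∈[3,6] → 2·3 = 6.
|A ∪ B| = 32 − 6 = 26.00.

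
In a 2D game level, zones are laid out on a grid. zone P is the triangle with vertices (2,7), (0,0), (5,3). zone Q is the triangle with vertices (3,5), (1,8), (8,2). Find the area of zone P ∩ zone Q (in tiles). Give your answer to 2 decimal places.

0.91

The intersection is the polygon with vertices (2,7), (3.909,4.455), (3,5), (1.9,6.65).
By the shoelace formula its area is 0.91.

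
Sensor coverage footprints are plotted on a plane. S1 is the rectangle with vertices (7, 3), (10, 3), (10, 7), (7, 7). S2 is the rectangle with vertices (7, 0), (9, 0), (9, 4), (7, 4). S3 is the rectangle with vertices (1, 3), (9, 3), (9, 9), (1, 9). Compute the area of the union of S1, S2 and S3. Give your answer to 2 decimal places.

By inclusion–exclusion:
Individual areas: |S1| = 12, |S2| = 8, |S3| = 48.
|S1∩S2|: x∈[7,9], y∈[3,4] → 2·1 = 2.
|S1∩S3|: x∈[7,9], y∈[3,7] → 2·4 = 8.
|S2∩S3|: x∈[7,9], y∈[3,4] → 2·1 = 2.
|S1∩S2∩S3| = 2.
|S1 ∪ S2 ∪ S3| = 68 − 12 + 2 = 58.00.

58.00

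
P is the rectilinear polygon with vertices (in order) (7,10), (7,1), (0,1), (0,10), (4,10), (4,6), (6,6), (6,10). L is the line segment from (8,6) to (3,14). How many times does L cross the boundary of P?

2

The segment meets the boundary at (6,9.2), (7,7.6).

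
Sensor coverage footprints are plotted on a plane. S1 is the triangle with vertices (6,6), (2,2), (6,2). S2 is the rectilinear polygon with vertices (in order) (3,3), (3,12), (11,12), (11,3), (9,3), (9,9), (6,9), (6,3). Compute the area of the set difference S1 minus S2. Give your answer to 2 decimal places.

3.50

|S1| = 8, |S1∩S2| = 4.5.
|S1 ∖ S2| = |S1| − |S1∩S2| = 8 − 4.5 = 3.50.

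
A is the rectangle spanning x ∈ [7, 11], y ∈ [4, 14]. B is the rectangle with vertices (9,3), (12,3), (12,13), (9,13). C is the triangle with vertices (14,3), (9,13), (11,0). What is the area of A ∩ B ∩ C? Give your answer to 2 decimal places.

7.77

The intersection is the polygon with vertices (10.385,4), (9,13), (11,9), (11,4).
By the shoelace formula its area is 7.77.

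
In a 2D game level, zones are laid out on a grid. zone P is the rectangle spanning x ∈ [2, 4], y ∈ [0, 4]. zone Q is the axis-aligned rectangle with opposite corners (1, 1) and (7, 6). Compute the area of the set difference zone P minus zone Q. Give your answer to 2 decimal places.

2.00

|zone P∩zone Q|: x∈[2,4], y∈[1,4] → 2·3 = 6.
|zone P| = 8.
|zone P ∖ zone Q| = |zone P| − |zone P∩zone Q| = 8 − 6 = 2.00.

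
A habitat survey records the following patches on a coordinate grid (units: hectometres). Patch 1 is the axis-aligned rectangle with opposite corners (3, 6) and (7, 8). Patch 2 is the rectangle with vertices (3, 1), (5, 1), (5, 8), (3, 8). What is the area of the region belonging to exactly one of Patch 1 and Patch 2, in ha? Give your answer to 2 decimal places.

14.00

|Patch 1∩Patch 2|: x∈[3,5], y∈[6,8] → 2·2 = 4.
|Patch 1 △ Patch 2| = |Patch 1| + |Patch 2| − 2·|Patch 1∩Patch 2| = 8 + 14 − 8 = 14.00.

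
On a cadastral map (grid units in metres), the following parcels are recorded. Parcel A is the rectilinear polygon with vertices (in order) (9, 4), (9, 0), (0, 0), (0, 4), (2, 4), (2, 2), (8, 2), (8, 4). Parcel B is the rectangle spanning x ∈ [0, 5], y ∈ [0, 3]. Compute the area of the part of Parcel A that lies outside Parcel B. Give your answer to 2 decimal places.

|Parcel A| = 24, |Parcel A∩Parcel B| = 12.
|Parcel A ∖ Parcel B| = |Parcel A| − |Parcel A∩Parcel B| = 24 − 12 = 12.00.

12.00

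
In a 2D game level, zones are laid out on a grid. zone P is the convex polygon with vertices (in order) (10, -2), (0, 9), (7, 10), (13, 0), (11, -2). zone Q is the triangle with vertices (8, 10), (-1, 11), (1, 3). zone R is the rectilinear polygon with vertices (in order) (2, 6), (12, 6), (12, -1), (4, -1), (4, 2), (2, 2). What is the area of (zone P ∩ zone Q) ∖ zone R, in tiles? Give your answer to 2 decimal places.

16.10

|zone P ∩ zone Q| = 16.5208.
|(zone P ∩ zone Q) ∩ zone R| = 0.4242.
|(zone P ∩ zone Q) ∖ zone R| = 16.5208 − 0.4242 = 16.10.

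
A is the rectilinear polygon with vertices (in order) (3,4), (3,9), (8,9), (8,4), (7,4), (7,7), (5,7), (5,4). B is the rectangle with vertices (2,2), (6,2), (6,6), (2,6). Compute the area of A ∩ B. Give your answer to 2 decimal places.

The intersection is the polygon with vertices (3,6), (5,6), (5,4), (3,4).
By the shoelace formula its area is 4.00.

4.00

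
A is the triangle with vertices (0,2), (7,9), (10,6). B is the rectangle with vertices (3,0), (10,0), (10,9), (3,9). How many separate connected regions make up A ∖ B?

A ∖ B is a single connected region.

1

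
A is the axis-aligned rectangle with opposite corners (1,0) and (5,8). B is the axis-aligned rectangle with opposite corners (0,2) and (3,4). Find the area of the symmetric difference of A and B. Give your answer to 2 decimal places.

30.00

|A∩B|: x∈[1,3], y∈[2,4] → 2·2 = 4.
|A △ B| = |A| + |B| − 2·|A∩B| = 32 + 6 − 8 = 30.00.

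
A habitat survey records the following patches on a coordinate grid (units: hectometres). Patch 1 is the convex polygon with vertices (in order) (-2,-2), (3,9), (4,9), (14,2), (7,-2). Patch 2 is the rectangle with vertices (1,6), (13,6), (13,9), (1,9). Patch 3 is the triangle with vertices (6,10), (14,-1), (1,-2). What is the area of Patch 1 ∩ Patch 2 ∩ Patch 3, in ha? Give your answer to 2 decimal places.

The intersection is the polygon with vertices (8.286,6), (4.333,6), (5.226,8.142).
By the shoelace formula its area is 4.23.

4.23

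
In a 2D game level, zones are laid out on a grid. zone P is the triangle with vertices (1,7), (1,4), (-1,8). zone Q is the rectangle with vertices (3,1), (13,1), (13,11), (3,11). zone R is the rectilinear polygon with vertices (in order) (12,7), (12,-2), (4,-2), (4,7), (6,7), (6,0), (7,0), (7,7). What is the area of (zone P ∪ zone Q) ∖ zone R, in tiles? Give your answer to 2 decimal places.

61.00

|zone P ∪ zone Q| = 103.
|(zone P ∪ zone Q) ∩ zone R| = 42.
|(zone P ∪ zone Q) ∖ zone R| = 103 − 42 = 61.00.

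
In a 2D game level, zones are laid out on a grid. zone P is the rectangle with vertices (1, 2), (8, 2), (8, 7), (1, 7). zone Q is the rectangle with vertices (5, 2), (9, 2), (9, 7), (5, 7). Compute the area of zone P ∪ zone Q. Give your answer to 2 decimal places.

By inclusion–exclusion:
Individual areas: |zone P| = 35, |zone Q| = 20.
|zone P∩zone Q|: x∈[5,8], y∈[2,7] → 3·5 = 15.
|zone P ∪ zone Q| = 55 − 15 = 40.00.

40.00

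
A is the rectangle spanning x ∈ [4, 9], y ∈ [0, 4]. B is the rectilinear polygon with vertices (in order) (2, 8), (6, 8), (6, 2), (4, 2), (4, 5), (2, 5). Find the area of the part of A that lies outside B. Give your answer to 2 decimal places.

|A| = 20, |A∩B| = 4.
|A ∖ B| = |A| − |A∩B| = 20 − 4 = 16.00.

16.00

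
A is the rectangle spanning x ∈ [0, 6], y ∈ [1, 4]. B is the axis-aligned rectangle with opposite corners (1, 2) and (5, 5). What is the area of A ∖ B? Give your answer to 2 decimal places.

10.00

|A∩B|: x∈[1,5], y∈[2,4] → 4·2 = 8.
|A| = 18.
|A ∖ B| = |A| − |A∩B| = 18 − 8 = 10.00.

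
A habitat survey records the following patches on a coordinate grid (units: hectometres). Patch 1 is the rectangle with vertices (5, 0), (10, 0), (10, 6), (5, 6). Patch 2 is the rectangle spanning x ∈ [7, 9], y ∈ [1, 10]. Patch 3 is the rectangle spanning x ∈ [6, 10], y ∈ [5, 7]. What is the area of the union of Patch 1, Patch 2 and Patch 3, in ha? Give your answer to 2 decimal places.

By inclusion–exclusion:
Individual areas: |Patch 1| = 30, |Patch 2| = 18, |Patch 3| = 8.
|Patch 1∩Patch 2|: x∈[7,9], y∈[1,6] → 2·5 = 10.
|Patch 1∩Patch 3|: x∈[6,10], y∈[5,6] → 4·1 = 4.
|Patch 2∩Patch 3|: x∈[7,9], y∈[5,7] → 2·2 = 4.
|Patch 1∩Patch 2∩Patch 3| = 2.
|Patch 1 ∪ Patch 2 ∪ Patch 3| = 56 − 18 + 2 = 40.00.

40.00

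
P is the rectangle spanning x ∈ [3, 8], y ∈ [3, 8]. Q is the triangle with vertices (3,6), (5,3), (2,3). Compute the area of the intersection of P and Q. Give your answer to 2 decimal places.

The intersection is the polygon with vertices (3,6), (5,3), (3,3).
By the shoelace formula its area is 3.00.

3.00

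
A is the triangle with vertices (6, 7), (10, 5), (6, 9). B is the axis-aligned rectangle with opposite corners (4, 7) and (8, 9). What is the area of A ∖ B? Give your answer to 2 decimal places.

2.00

|A| = 4, |A∩B| = 2.
|A ∖ B| = |A| − |A∩B| = 4 − 2 = 2.00.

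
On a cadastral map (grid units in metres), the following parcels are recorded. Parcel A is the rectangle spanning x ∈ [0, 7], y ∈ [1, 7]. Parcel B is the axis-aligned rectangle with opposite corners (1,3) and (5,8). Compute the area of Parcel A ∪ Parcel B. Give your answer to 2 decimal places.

46.00

By inclusion–exclusion:
Individual areas: |Parcel A| = 42, |Parcel B| = 20.
|Parcel A∩Parcel B|: x∈[1,5], y∈[3,7] → 4·4 = 16.
|Parcel A ∪ Parcel B| = 62 − 16 = 46.00.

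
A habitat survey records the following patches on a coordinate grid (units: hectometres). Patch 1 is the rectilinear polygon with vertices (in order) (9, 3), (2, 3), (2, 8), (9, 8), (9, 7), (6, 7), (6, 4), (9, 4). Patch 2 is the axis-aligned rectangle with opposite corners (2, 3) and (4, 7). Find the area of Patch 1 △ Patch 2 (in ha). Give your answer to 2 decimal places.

18.00

|Patch 1| = 26, |Patch 2| = 8, |Patch 1∩Patch 2| = 8.
|Patch 1 △ Patch 2| = |Patch 1| + |Patch 2| − 2·|Patch 1∩Patch 2| = 26 + 8 − 16 = 18.00.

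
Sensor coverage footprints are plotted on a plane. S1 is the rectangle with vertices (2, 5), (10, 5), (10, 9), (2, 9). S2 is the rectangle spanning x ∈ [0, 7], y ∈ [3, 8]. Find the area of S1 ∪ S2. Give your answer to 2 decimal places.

By inclusion–exclusion:
Individual areas: |S1| = 32, |S2| = 35.
|S1∩S2|: x∈[2,7], y∈[5,8] → 5·3 = 15.
|S1 ∪ S2| = 67 − 15 = 52.00.

52.00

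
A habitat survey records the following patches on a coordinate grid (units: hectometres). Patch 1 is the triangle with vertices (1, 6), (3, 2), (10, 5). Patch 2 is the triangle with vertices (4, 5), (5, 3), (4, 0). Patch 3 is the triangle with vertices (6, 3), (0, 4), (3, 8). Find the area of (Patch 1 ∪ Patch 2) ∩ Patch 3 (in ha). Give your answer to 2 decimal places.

The region (Patch 1 ∪ Patch 2) ∩ Patch 3 is the polygon with vertices (1.2,5.6), (1.462,5.949), (4.429,5.619), (5.864,3.227), (5.52,3.08), (2.182,3.636).
By the shoelace formula its area is 8.19.

8.19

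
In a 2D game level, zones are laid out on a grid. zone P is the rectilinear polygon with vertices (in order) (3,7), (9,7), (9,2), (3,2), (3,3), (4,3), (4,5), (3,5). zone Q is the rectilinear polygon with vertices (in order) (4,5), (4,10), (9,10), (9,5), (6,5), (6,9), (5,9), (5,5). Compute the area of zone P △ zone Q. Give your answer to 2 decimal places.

33.00

|zone P| = 28, |zone Q| = 21, |zone P∩zone Q| = 8.
|zone P △ zone Q| = |zone P| + |zone Q| − 2·|zone P∩zone Q| = 28 + 21 − 16 = 33.00.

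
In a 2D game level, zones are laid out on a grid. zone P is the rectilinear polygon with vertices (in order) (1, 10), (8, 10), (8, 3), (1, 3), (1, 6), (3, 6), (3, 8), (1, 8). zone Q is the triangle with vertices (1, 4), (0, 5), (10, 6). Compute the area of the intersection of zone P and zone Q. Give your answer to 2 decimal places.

4.71

The intersection is the polygon with vertices (8,5.556), (1,4), (1,5.1), (8,5.8).
By the shoelace formula its area is 4.71.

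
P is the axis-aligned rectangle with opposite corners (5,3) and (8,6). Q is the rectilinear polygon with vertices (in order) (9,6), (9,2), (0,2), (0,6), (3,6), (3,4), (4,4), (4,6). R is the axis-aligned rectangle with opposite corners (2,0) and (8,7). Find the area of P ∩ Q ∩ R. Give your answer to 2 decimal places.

9.00

The intersection is the polygon with vertices (5,3), (5,6), (8,6), (8,3).
By the shoelace formula its area is 9.00.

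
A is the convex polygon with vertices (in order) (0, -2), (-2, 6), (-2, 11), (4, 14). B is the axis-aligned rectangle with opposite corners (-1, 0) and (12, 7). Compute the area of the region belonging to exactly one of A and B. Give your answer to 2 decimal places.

|A| = 47, |B| = 91, |A∩B| = 16.125.
|A △ B| = |A| + |B| − 2·|A∩B| = 47 + 91 − 32.25 = 105.75.

105.75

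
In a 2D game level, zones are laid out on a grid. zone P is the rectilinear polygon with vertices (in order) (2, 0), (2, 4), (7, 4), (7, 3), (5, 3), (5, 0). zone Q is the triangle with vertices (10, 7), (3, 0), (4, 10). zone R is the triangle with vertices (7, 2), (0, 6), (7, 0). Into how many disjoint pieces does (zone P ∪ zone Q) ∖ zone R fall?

(zone P ∪ zone Q) ∖ zone R splits into 2 disjoint pieces (area 8.9524, area 27.0246).

2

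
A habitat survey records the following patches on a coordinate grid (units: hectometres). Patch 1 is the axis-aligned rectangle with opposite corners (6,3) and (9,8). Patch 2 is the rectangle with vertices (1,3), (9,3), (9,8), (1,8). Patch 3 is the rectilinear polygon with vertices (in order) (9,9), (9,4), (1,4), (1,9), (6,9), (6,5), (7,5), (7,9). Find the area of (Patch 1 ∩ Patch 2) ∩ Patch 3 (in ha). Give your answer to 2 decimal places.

9.00

|Patch 1 ∩ Patch 2| = 15.
|(Patch 1 ∩ Patch 2) ∩ Patch 3| = 9.00.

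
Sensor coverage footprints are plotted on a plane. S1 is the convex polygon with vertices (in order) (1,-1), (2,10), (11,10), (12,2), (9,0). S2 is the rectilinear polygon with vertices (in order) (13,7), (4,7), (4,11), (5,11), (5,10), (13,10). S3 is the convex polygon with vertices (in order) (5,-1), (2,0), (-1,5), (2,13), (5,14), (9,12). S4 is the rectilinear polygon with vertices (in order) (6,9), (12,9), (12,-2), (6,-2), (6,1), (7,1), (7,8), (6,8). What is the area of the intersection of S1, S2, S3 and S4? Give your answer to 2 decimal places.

2.54

The intersection is the polygon with vertices (7.462,7), (7,7), (7,8), (6,8), (6,9), (8.077,9).
By the shoelace formula its area is 2.54.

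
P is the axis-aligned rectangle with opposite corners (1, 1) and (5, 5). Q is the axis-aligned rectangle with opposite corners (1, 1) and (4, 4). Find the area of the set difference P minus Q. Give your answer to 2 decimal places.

7.00

|P∩Q|: x∈[1,4], y∈[1,4] → 3·3 = 9.
|P| = 16.
|P ∖ Q| = |P| − |P∩Q| = 16 − 9 = 7.00.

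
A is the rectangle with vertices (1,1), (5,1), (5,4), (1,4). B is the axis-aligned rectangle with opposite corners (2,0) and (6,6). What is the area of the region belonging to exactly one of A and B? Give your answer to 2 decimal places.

|A∩B|: x∈[2,5], y∈[1,4] → 3·3 = 9.
|A △ B| = |A| + |B| − 2·|A∩B| = 12 + 24 − 18 = 18.00.

18.00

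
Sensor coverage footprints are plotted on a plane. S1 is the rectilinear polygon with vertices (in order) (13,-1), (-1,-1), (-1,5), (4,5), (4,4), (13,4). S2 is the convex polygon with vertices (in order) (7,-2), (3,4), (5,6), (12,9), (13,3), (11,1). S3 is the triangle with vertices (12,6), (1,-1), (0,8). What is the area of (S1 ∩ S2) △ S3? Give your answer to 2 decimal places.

|S1 ∩ S2| = 33.4167.
|(S1 ∩ S2) ∩ S3| = 8.1641.
|(S1 ∩ S2) △ S3| = 33.4167 + 53 − 16.3283 = 70.09.

70.09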